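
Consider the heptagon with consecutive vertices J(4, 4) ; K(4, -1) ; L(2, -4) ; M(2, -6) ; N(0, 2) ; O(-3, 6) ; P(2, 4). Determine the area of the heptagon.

30

Σ = (-20) + (-14) + (-4) + (4) + (6) + (-24) + (-8) = -60
Area = |Σ|/2 = 30.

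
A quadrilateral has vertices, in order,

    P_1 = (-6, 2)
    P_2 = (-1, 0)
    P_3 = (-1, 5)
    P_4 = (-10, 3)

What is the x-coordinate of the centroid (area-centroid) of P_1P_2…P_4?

-163/42

Apply the shoelace (surveyor's) formula. First the cross-terms c_i = x_i·y_{i+1} − x_{i+1}·y_i:
  2, -5, 47, -2  ⇒  2A = 42, A = 21.
Then Σ (x_i + x_{i+1})·c_i = -489, so x̄ = -489 / (6·21) = -163/42.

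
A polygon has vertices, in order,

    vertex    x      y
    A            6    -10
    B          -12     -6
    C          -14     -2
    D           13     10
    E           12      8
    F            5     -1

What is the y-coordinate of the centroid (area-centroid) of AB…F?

-316/221

Apply the surveyor's formula. First the cross-terms c_i = x_i·y_{i+1} − x_{i+1}·y_i:
  -156, -60, -114, -16, -52, -44  ⇒  2A = -442, A = -221.
Then Σ (y_i + y_{i+1})·c_i = 1896, so ȳ = 1896 / (6·(-221)) = -316/221.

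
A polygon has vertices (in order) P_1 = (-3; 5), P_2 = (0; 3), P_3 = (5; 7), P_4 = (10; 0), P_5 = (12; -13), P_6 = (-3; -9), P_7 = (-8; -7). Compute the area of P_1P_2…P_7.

P_1→P_2: (-3)(3) − (0)(5) = -9
P_2→P_3: (0)(7) − (5)(3) = -15
P_3→P_4: (5)(0) − (10)(7) = -70
P_4→P_5: (10)(-13) − (12)(0) = -130
P_5→P_6: (12)(-9) − (-3)(-13) = -147
P_6→P_7: (-3)(-7) − (-8)(-9) = -51
P_7→P_1: (-8)(5) − (-3)(-7) = -61
Σ = -483
Area = |Σ|/2 = 241.5.

241.5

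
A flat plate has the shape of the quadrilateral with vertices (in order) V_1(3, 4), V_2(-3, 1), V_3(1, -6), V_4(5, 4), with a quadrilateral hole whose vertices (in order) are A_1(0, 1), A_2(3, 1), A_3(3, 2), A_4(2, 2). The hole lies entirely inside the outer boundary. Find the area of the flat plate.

Outer boundary:
Apply Gauss's area formula: 2A = Σ (x_i·y_{i+1} − x_{i+1}·y_i), indices taken mod 4.
Σ = (15) + (17) + (34) + (8) = 74
Area = |Σ|/2 = 37.
Hole:
A_1→A_2: (0)(1) − (3)(1) = -3
A_2→A_3: (3)(2) − (3)(1) = 3
A_3→A_4: (3)(2) − (2)(2) = 2
A_4→A_1: (2)(1) − (0)(2) = 2
Σ = 4
Area = |Σ|/2 = 2.
Net area = 37 − 2 = 35.

35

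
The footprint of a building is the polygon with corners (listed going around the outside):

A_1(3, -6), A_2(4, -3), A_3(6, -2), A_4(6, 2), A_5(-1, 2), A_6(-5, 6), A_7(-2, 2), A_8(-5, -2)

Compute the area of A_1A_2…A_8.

59.5

Cross-terms: 15, 10, 24, 14, 4, 2, 14, 36  ⇒  Σ = 119
Area = |Σ|/2 = 59.5.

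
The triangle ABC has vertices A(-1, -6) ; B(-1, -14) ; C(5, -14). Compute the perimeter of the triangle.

24

|AB| = √((0)² + (-8)²) = √64 = 8
|BC| = √((6)² + (0)²) = √36 = 6
|CA| = √((-6)² + (8)²) = √100 = 10
Perimeter = 8 + 6 + 10 = 24.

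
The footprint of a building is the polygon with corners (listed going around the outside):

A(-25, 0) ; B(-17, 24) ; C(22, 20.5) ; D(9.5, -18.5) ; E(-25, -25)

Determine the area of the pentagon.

Apply Gauss's area formula: 2A = Σ (x_i·y_{i+1} − x_{i+1}·y_i), indices taken mod 5.
Σ = (-600) + (-876.5) + (-601.75) + (-700) + (-625) = -3403.25
Area = |Σ|/2 = 1701.625.

1701.625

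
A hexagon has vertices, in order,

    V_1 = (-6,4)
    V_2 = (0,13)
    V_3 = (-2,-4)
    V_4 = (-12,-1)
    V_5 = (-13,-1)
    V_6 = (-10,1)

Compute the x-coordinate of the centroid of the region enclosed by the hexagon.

Apply Gauss's area formula. First the cross-terms c_i = x_i·y_{i+1} − x_{i+1}·y_i:
  -78, 26, -46, -1, -23, -34  ⇒  2A = -156, A = -78.
Then Σ (x_i + x_{i+1})·c_i = 2158, so x̄ = 2158 / (6·(-78)) = -83/18.

-83/18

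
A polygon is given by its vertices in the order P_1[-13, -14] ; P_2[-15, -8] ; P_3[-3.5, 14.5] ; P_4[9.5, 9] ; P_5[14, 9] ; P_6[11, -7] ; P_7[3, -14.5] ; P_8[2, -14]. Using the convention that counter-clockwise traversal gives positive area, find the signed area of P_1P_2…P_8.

-559.875

Apply Gauss's area formula: 2A = Σ (x_i·y_{i+1} − x_{i+1}·y_i), indices taken mod 8.
P_1→P_2: (-13)(-8) − (-15)(-14) = -106
P_2→P_3: (-15)(14.5) − (-3.5)(-8) = -245.5
P_3→P_4: (-3.5)(9) − (9.5)(14.5) = -169.25
P_4→P_5: (9.5)(9) − (14)(9) = -40.5
P_5→P_6: (14)(-7) − (11)(9) = -197
P_6→P_7: (11)(-14.5) − (3)(-7) = -138.5
P_7→P_8: (3)(-14) − (2)(-14.5) = -13
P_8→P_1: (2)(-14) − (-13)(-14) = -210
Σ = -1119.75
Signed area = Σ/2 = -559.875 (negative ⇒ clockwise traversal).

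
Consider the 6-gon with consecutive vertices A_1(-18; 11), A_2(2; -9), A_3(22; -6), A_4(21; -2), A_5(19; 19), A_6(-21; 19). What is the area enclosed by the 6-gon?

858

Apply Gauss's area formula: 2A = Σ (x_i·y_{i+1} − x_{i+1}·y_i), indices taken mod 6.
Cross-terms: 140, 186, 82, 437, 760, 111  ⇒  Σ = 1716
Area = |Σ|/2 = 858.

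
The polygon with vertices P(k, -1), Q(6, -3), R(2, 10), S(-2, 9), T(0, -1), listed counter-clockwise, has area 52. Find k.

4

The doubled signed area Σ (x_i y_{i+1} − x_{i+1} y_i) is linear in k.
With k=0 it equals 112; the coefficient of k is -2 (from the two edges through P).
So -2·k + 112 = 2·52 = 104 ⇒ k = 4.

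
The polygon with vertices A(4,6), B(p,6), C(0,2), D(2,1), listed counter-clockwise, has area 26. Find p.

-6

The doubled signed area Σ (x_i y_{i+1} − x_{i+1} y_i) is linear in p.
With p=0 it equals 28; the coefficient of p is -4 (from the two edges through B).
So -4·p + 28 = 2·26 = 52 ⇒ p = -6.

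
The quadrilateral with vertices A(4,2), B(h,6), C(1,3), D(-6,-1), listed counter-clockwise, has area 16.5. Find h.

The doubled signed area Σ (x_i y_{i+1} − x_{i+1} y_i) is linear in h.
With h=0 it equals 27; the coefficient of h is 1 (from the two edges through B).
So 1·h + 27 = 2·16.5 = 33 ⇒ h = 6.

6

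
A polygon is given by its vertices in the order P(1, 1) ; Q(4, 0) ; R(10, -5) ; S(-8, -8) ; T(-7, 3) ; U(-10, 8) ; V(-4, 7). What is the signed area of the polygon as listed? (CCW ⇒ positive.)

Apply the shoelace (surveyor's) formula: 2A = Σ (x_i·y_{i+1} − x_{i+1}·y_i), indices taken mod 7.
Cross-terms: -4, -20, -120, -80, -26, -38, -11  ⇒  Σ = -299
Signed area = Σ/2 = -149.5 (negative ⇒ clockwise traversal).

-149.5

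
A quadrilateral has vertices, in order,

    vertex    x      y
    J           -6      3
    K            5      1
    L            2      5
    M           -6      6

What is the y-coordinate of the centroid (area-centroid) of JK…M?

113/31

Apply the shoelace (surveyor's) formula. First the cross-terms c_i = x_i·y_{i+1} − x_{i+1}·y_i:
  -21, 23, 42, 18  ⇒  2A = 62, A = 31.
Then Σ (y_i + y_{i+1})·c_i = 678, so ȳ = 678 / (6·31) = 113/31.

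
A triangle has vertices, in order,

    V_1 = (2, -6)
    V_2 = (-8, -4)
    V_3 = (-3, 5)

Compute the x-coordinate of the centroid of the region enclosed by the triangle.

-3

Apply the shoelace formula. First the cross-terms c_i = x_i·y_{i+1} − x_{i+1}·y_i:
  -56, -52, 8  ⇒  2A = -100, A = -50.
Then Σ (x_i + x_{i+1})·c_i = 900, so x̄ = 900 / (6·(-50)) = -3.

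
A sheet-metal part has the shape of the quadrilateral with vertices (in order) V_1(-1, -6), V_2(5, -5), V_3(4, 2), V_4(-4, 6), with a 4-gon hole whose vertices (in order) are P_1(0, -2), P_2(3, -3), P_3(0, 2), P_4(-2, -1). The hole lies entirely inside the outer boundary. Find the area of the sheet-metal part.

Outer boundary:
Apply the shoelace (surveyor's) formula: 2A = Σ (x_i·y_{i+1} − x_{i+1}·y_i), indices taken mod 4.
Cross-terms: 35, 30, 32, 30  ⇒  Σ = 127
Area = |Σ|/2 = 63.5.
Hole:
Σ = (6) + (6) + (4) + (4) = 20
Area = |Σ|/2 = 10.
Net area = 63.5 − 10 = 53.5.

53.5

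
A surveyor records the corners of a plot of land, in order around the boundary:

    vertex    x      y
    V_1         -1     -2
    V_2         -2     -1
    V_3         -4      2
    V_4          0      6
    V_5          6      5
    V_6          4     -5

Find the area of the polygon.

67

Apply the surveyor's formula: 2A = Σ (x_i·y_{i+1} − x_{i+1}·y_i), indices taken mod 6.
Cross-terms: -3, -8, -24, -36, -50, -13  ⇒  Σ = -134
Area = |Σ|/2 = 67.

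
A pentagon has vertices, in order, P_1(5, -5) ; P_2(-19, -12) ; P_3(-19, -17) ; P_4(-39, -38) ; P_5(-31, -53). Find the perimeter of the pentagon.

|P_1P_2| = √((-24)² + (-7)²) = √625 = 25
|P_2P_3| = √((0)² + (-5)²) = √25 = 5
|P_3P_4| = √((-20)² + (-21)²) = √841 = 29
|P_4P_5| = √((8)² + (-15)²) = √289 = 17
|P_5P_1| = √((36)² + (48)²) = √3600 = 60
Perimeter = 25 + 5 + 29 + 17 + 60 = 136.

136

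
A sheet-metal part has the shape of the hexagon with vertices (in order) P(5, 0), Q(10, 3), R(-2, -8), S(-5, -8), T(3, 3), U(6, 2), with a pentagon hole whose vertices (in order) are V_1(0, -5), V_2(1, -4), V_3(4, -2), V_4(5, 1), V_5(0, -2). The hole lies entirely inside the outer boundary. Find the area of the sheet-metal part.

Outer boundary:
Apply Gauss's area formula: 2A = Σ (x_i·y_{i+1} − x_{i+1}·y_i), indices taken mod 6.
Σ = (15) + (-74) + (-24) + (9) + (-12) + (-10) = -96
Area = |Σ|/2 = 48.
Hole:
Σ = (5) + (14) + (14) + (-10) + (0) = 23
Area = |Σ|/2 = 11.5.
Net area = 48 − 11.5 = 36.5.

36.5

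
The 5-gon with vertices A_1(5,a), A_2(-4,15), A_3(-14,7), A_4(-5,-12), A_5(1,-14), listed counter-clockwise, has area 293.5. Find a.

Write out the shoelace sum; only the two edges meeting at A_1 involve a:
2·Area = [(1·a − 5·(-14)) + (5·15 − (-4)·a)] + 467
       = 5·a + 612 = 587
⇒ a = -5.

-5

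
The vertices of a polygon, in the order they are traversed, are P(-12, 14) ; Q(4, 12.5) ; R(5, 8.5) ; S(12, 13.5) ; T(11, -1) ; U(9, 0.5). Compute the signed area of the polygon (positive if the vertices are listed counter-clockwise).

Cross-terms: -206, -28.5, -34.5, -160.5, 14.5, 132  ⇒  Σ = -283
Signed area = Σ/2 = -141.5 (negative ⇒ clockwise traversal).

-141.5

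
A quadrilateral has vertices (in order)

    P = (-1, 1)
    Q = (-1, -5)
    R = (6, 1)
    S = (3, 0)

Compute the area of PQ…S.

17.5

Apply the shoelace (surveyor's) formula: 2A = Σ (x_i·y_{i+1} − x_{i+1}·y_i), indices taken mod 4.
P→Q: (-1)(-5) − (-1)(1) = 6
Q→R: (-1)(1) − (6)(-5) = 29
R→S: (6)(0) − (3)(1) = -3
S→P: (3)(1) − (-1)(0) = 3
Σ = 35
Area = |Σ|/2 = 17.5.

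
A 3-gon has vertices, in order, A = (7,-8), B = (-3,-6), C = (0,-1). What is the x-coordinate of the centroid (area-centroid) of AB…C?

Apply Gauss's area formula. First the cross-terms c_i = x_i·y_{i+1} − x_{i+1}·y_i:
  -66, 3, 7  ⇒  2A = -56, A = -28.
Then Σ (x_i + x_{i+1})·c_i = -224, so x̄ = -224 / (6·(-28)) = 4/3.

4/3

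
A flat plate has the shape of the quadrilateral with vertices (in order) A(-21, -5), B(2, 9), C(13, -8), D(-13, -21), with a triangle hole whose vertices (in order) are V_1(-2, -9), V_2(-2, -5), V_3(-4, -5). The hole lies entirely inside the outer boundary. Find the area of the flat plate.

Outer boundary:
Σ = (-179) + (-133) + (-377) + (-376) = -1065
Area = |Σ|/2 = 532.5.
Hole:
Cross-terms: -8, -10, 26  ⇒  Σ = 8
Area = |Σ|/2 = 4.
Net area = 532.5 − 4 = 528.5.

528.5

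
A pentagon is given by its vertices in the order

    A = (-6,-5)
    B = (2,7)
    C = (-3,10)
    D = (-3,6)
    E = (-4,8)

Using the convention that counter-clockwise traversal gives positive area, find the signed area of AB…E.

Cross-terms: -32, 41, 12, 0, 68  ⇒  Σ = 89
Signed area = Σ/2 = 44.5 (positive ⇒ counter-clockwise traversal).

44.5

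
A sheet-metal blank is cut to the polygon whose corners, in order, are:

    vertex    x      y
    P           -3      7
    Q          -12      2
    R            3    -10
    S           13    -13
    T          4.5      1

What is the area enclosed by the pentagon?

Apply the surveyor's formula: 2A = Σ (x_i·y_{i+1} − x_{i+1}·y_i), indices taken mod 5.
Σ = (78) + (114) + (91) + (71.5) + (34.5) = 389
Area = |Σ|/2 = 194.5.

194.5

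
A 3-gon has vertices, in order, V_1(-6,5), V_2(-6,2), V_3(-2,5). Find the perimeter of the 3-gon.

|V_1V_2| = √((0)² + (-3)²) = √9 = 3
|V_2V_3| = √((4)² + (3)²) = √25 = 5
|V_3V_1| = √((-4)² + (0)²) = √16 = 4
Perimeter = 3 + 5 + 4 = 12.

12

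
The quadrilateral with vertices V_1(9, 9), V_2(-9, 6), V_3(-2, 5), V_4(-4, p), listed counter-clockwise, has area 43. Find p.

0

Write out the shoelace sum; only the two edges meeting at V_4 involve p:
2·Area = [((-2)·p − (-4)·5) + ((-4)·9 − 9·p)] + 102
       = -11·p + 86 = 86
⇒ p = 0.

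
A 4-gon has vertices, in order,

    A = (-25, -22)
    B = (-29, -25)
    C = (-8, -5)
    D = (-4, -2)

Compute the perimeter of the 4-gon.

|AB| = √((-4)² + (-3)²) = √25 = 5
|BC| = √((21)² + (20)²) = √841 = 29
|CD| = √((4)² + (3)²) = √25 = 5
|DA| = √((-21)² + (-20)²) = √841 = 29
Perimeter = 5 + 29 + 5 + 29 = 68.

68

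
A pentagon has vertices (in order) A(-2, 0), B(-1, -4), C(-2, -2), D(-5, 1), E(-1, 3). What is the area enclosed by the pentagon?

9

A→B: (-2)(-4) − (-1)(0) = 8
B→C: (-1)(-2) − (-2)(-4) = -6
C→D: (-2)(1) − (-5)(-2) = -12
D→E: (-5)(3) − (-1)(1) = -14
E→A: (-1)(0) − (-2)(3) = 6
Σ = -18
Area = |Σ|/2 = 9.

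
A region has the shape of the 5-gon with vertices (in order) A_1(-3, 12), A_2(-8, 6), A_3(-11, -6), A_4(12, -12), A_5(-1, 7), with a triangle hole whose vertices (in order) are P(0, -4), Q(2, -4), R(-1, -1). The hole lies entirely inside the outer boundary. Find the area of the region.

235.5

Outer boundary:
Σ = (78) + (114) + (204) + (72) + (9) = 477
Area = |Σ|/2 = 238.5.
Hole:
Apply the shoelace (surveyor's) formula: 2A = Σ (x_i·y_{i+1} − x_{i+1}·y_i), indices taken mod 3.
P→Q: (0)(-4) − (2)(-4) = 8
Q→R: (2)(-1) − (-1)(-4) = -6
R→P: (-1)(-4) − (0)(-1) = 4
Σ = 6
Area = |Σ|/2 = 3.
Net area = 238.5 − 3 = 235.5.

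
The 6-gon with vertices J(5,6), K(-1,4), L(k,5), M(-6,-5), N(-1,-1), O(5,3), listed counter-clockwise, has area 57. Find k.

-5

Write out the shoelace sum; only the two edges meeting at L involve k:
2·Area = [((-1)·5 − k·4) + (k·(-5) − (-6)·5)] + 44
       = -9·k + 69 = 114
⇒ k = -5.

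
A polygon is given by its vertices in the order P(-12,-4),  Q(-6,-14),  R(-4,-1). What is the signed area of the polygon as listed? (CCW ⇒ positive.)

Apply the shoelace formula: 2A = Σ (x_i·y_{i+1} − x_{i+1}·y_i), indices taken mod 3.
Cross-terms: 144, -50, 4  ⇒  Σ = 98
Signed area = Σ/2 = 49 (positive ⇒ counter-clockwise traversal).

49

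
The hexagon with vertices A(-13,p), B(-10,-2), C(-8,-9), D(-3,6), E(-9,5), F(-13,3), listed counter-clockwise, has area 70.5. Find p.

0

The doubled signed area Σ (x_i y_{i+1} − x_{i+1} y_i) is linear in p.
With p=0 it equals 141; the coefficient of p is -3 (from the two edges through A).
So -3·p + 141 = 2·70.5 = 141 ⇒ p = 0.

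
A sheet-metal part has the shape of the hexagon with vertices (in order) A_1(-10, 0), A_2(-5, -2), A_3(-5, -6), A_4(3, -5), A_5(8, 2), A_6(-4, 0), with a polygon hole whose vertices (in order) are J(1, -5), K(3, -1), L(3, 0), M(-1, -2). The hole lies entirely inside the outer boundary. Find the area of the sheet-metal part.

59.5

Outer boundary:
Apply the shoelace (surveyor's) formula: 2A = Σ (x_i·y_{i+1} − x_{i+1}·y_i), indices taken mod 6.
Σ = (20) + (20) + (43) + (46) + (8) + (0) = 137
Area = |Σ|/2 = 68.5.
Hole:
J→K: (1)(-1) − (3)(-5) = 14
K→L: (3)(0) − (3)(-1) = 3
L→M: (3)(-2) − (-1)(0) = -6
M→J: (-1)(-5) − (1)(-2) = 7
Σ = 18
Area = |Σ|/2 = 9.
Net area = 68.5 − 9 = 59.5.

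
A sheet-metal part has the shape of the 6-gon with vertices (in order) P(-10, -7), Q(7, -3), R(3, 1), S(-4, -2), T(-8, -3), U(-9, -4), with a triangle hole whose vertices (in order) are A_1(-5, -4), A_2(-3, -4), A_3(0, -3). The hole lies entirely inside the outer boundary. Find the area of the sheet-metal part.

Outer boundary:
Apply Gauss's area formula: 2A = Σ (x_i·y_{i+1} − x_{i+1}·y_i), indices taken mod 6.
Σ = (79) + (16) + (-2) + (-4) + (5) + (23) = 117
Area = |Σ|/2 = 58.5.
Hole:
Apply the surveyor's formula: 2A = Σ (x_i·y_{i+1} − x_{i+1}·y_i), indices taken mod 3.
Σ = (8) + (9) + (-15) = 2
Area = |Σ|/2 = 1.
Net area = 58.5 − 1 = 57.5.

57.5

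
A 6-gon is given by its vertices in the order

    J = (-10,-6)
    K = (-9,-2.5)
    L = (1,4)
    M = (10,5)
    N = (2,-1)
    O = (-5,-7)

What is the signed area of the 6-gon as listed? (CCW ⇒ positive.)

Apply the surveyor's formula: 2A = Σ (x_i·y_{i+1} − x_{i+1}·y_i), indices taken mod 6.
Cross-terms: -29, -33.5, -35, -20, -19, -40  ⇒  Σ = -176.5
Signed area = Σ/2 = -88.25 (negative ⇒ clockwise traversal).

-88.25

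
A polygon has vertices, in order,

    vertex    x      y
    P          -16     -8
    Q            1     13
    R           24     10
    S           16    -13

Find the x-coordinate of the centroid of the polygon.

781/131

Apply the shoelace formula. First the cross-terms c_i = x_i·y_{i+1} − x_{i+1}·y_i:
  -200, -302, -472, -336  ⇒  2A = -1310, A = -655.
Then Σ (x_i + x_{i+1})·c_i = -23430, so x̄ = -23430 / (6·(-655)) = 781/131.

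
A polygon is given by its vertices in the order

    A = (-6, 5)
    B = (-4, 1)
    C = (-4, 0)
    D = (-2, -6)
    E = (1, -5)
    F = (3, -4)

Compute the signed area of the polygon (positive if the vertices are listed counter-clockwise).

30

Apply the surveyor's formula: 2A = Σ (x_i·y_{i+1} − x_{i+1}·y_i), indices taken mod 6.
Cross-terms: 14, 4, 24, 16, 11, -9  ⇒  Σ = 60
Signed area = Σ/2 = 30 (positive ⇒ counter-clockwise traversal).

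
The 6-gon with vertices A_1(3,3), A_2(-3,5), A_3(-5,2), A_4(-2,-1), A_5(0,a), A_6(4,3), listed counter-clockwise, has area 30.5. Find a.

-1

The doubled signed area Σ (x_i y_{i+1} − x_{i+1} y_i) is linear in a.
With a=0 it equals 55; the coefficient of a is -6 (from the two edges through A_5).
So -6·a + 55 = 2·30.5 = 61 ⇒ a = -1.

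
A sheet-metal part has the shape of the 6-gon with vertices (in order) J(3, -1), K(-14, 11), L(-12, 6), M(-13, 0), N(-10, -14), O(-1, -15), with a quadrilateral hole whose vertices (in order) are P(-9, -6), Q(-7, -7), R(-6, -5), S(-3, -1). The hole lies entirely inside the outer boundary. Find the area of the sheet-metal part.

247.5

Outer boundary:
Apply the shoelace (surveyor's) formula: 2A = Σ (x_i·y_{i+1} − x_{i+1}·y_i), indices taken mod 6.
Σ = (19) + (48) + (78) + (182) + (136) + (46) = 509
Area = |Σ|/2 = 254.5.
Hole:
Apply Gauss's area formula: 2A = Σ (x_i·y_{i+1} − x_{i+1}·y_i), indices taken mod 4.
Cross-terms: 21, -7, -9, 9  ⇒  Σ = 14
Area = |Σ|/2 = 7.
Net area = 254.5 − 7 = 247.5.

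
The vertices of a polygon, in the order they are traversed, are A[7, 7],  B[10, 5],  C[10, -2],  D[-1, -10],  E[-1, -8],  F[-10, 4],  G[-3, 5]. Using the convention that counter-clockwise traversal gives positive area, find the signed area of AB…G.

Apply the shoelace formula: 2A = Σ (x_i·y_{i+1} − x_{i+1}·y_i), indices taken mod 7.
Σ = (-35) + (-70) + (-102) + (-2) + (-84) + (-38) + (-56) = -387
Signed area = Σ/2 = -193.5 (negative ⇒ clockwise traversal).

-193.5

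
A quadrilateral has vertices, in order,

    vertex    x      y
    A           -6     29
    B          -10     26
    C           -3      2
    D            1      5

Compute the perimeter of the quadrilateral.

|AB| = √((-4)² + (-3)²) = √25 = 5
|BC| = √((7)² + (-24)²) = √625 = 25
|CD| = √((4)² + (3)²) = √25 = 5
|DA| = √((-7)² + (24)²) = √625 = 25
Perimeter = 5 + 25 + 5 + 25 = 60.

60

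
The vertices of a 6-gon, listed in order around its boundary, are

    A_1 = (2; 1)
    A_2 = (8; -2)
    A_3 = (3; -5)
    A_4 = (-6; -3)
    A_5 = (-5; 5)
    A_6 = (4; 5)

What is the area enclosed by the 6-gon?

90.5

Cross-terms: -12, -34, -39, -45, -45, -6  ⇒  Σ = -181
Area = |Σ|/2 = 90.5.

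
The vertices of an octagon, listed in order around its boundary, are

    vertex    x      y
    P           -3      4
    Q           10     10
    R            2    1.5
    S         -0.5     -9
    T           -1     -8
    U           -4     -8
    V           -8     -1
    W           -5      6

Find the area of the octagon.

118.125

Cross-terms: -70, -5, -17.25, -5, -24, -60, -53, -2  ⇒  Σ = -236.25
Area = |Σ|/2 = 118.125.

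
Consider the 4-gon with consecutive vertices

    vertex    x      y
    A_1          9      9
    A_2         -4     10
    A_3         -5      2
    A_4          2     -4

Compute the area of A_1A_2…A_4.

119

Apply the shoelace (surveyor's) formula: 2A = Σ (x_i·y_{i+1} − x_{i+1}·y_i), indices taken mod 4.
Cross-terms: 126, 42, 16, 54  ⇒  Σ = 238
Area = |Σ|/2 = 119.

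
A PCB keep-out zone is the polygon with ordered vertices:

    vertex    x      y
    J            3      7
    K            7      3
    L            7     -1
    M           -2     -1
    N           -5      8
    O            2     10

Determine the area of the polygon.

J→K: (3)(3) − (7)(7) = -40
K→L: (7)(-1) − (7)(3) = -28
L→M: (7)(-1) − (-2)(-1) = -9
M→N: (-2)(8) − (-5)(-1) = -21
N→O: (-5)(10) − (2)(8) = -66
O→J: (2)(7) − (3)(10) = -16
Σ = -180
Area = |Σ|/2 = 90.

90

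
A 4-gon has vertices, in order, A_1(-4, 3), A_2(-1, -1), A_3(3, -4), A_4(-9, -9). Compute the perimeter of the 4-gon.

36

|A_1A_2| = √((3)² + (-4)²) = √25 = 5
|A_2A_3| = √((4)² + (-3)²) = √25 = 5
|A_3A_4| = √((-12)² + (-5)²) = √169 = 13
|A_4A_1| = √((5)² + (12)²) = √169 = 13
Perimeter = 5 + 5 + 13 + 13 = 36.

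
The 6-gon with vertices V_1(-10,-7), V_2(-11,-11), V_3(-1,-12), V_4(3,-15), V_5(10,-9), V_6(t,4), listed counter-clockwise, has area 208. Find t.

4

Write out the shoelace sum; only the two edges meeting at V_6 involve t:
2·Area = [(10·4 − t·(-9)) + (t·(-7) − (-10)·4)] + 328
       = 2·t + 408 = 416
⇒ t = 4.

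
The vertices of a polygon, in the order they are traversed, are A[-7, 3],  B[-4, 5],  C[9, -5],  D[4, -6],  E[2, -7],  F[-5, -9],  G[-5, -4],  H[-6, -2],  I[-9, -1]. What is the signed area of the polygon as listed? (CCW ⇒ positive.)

A→B: (-7)(5) − (-4)(3) = -23
B→C: (-4)(-5) − (9)(5) = -25
C→D: (9)(-6) − (4)(-5) = -34
D→E: (4)(-7) − (2)(-6) = -16
E→F: (2)(-9) − (-5)(-7) = -53
F→G: (-5)(-4) − (-5)(-9) = -25
G→H: (-5)(-2) − (-6)(-4) = -14
H→I: (-6)(-1) − (-9)(-2) = -12
I→A: (-9)(3) − (-7)(-1) = -34
Σ = -236
Signed area = Σ/2 = -118 (negative ⇒ clockwise traversal).

-118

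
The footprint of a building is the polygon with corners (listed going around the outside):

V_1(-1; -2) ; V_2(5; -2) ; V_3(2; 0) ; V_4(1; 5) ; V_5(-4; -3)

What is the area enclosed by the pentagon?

Apply the shoelace formula: 2A = Σ (x_i·y_{i+1} − x_{i+1}·y_i), indices taken mod 5.
V_1→V_2: (-1)(-2) − (5)(-2) = 12
V_2→V_3: (5)(0) − (2)(-2) = 4
V_3→V_4: (2)(5) − (1)(0) = 10
V_4→V_5: (1)(-3) − (-4)(5) = 17
V_5→V_1: (-4)(-2) − (-1)(-3) = 5
Σ = 48
Area = |Σ|/2 = 24.

24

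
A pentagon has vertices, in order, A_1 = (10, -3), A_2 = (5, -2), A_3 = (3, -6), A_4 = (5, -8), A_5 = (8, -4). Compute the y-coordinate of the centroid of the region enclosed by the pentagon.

Apply the surveyor's formula. First the cross-terms c_i = x_i·y_{i+1} − x_{i+1}·y_i:
  -5, -24, 6, 44, 16  ⇒  2A = 37, A = 18.5.
Then Σ (y_i + y_{i+1})·c_i = -507, so ȳ = -507 / (6·18.5) = -169/37.

-169/37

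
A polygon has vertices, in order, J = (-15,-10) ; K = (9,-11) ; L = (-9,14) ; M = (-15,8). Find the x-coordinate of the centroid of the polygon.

-719/115

Apply the surveyor's formula. First the cross-terms c_i = x_i·y_{i+1} − x_{i+1}·y_i:
  255, 27, 138, 270  ⇒  2A = 690, A = 345.
Then Σ (x_i + x_{i+1})·c_i = -12942, so x̄ = -12942 / (6·345) = -719/115.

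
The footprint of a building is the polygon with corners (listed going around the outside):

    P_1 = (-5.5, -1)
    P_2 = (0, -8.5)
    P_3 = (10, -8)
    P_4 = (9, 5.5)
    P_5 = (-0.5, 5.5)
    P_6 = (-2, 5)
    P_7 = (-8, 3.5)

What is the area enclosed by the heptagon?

Apply the shoelace (surveyor's) formula: 2A = Σ (x_i·y_{i+1} − x_{i+1}·y_i), indices taken mod 7.
Σ = (46.75) + (85) + (127) + (52.25) + (8.5) + (33) + (27.25) = 379.75
Area = |Σ|/2 = 189.875.

189.875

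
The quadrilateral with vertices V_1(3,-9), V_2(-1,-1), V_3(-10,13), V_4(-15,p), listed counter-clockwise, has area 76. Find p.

11

Write out the shoelace sum; only the two edges meeting at V_4 involve p:
2·Area = [((-10)·p − (-15)·13) + ((-15)·(-9) − 3·p)] + -35
       = -13·p + 295 = 152
⇒ p = 11.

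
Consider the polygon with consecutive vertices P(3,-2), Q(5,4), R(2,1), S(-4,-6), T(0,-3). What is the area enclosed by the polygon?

16

P→Q: (3)(4) − (5)(-2) = 22
Q→R: (5)(1) − (2)(4) = -3
R→S: (2)(-6) − (-4)(1) = -8
S→T: (-4)(-3) − (0)(-6) = 12
T→P: (0)(-2) − (3)(-3) = 9
Σ = 32
Area = |Σ|/2 = 16.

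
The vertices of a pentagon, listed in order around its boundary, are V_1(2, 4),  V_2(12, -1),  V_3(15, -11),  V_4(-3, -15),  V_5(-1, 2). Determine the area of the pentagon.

Apply the shoelace formula: 2A = Σ (x_i·y_{i+1} − x_{i+1}·y_i), indices taken mod 5.
V_1→V_2: (2)(-1) − (12)(4) = -50
V_2→V_3: (12)(-11) − (15)(-1) = -117
V_3→V_4: (15)(-15) − (-3)(-11) = -258
V_4→V_5: (-3)(2) − (-1)(-15) = -21
V_5→V_1: (-1)(4) − (2)(2) = -8
Σ = -454
Area = |Σ|/2 = 227.

227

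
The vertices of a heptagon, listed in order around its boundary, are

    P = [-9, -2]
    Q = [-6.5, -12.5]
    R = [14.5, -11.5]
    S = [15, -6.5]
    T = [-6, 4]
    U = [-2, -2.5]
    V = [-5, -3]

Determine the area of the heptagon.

227.125

Apply the shoelace (surveyor's) formula: 2A = Σ (x_i·y_{i+1} − x_{i+1}·y_i), indices taken mod 7.
Σ = (99.5) + (256) + (78.25) + (21) + (23) + (-6.5) + (-17) = 454.25
Area = |Σ|/2 = 227.125.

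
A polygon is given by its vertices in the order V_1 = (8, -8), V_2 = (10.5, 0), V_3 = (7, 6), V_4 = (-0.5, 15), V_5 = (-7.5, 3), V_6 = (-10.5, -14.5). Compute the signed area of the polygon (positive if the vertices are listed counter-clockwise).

Apply the shoelace formula: 2A = Σ (x_i·y_{i+1} − x_{i+1}·y_i), indices taken mod 6.
Cross-terms: 84, 63, 108, 111, 140.25, 200  ⇒  Σ = 706.25
Signed area = Σ/2 = 353.125 (positive ⇒ counter-clockwise traversal).

353.125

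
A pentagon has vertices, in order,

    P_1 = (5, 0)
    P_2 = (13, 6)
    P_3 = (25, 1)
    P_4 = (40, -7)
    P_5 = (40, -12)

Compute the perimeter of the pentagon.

82

|P_1P_2| = √((8)² + (6)²) = √100 = 10
|P_2P_3| = √((12)² + (-5)²) = √169 = 13
|P_3P_4| = √((15)² + (-8)²) = √289 = 17
|P_4P_5| = √((0)² + (-5)²) = √25 = 5
|P_5P_1| = √((-35)² + (12)²) = √1369 = 37
Perimeter = 10 + 13 + 17 + 5 + 37 = 82.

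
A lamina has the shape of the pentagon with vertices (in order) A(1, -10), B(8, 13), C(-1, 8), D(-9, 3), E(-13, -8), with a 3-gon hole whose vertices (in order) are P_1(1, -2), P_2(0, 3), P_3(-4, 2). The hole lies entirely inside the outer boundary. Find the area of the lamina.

233.5

Outer boundary:
Apply the shoelace formula: 2A = Σ (x_i·y_{i+1} − x_{i+1}·y_i), indices taken mod 5.
Σ = (93) + (77) + (69) + (111) + (138) = 488
Area = |Σ|/2 = 244.
Hole:
Apply the shoelace formula: 2A = Σ (x_i·y_{i+1} − x_{i+1}·y_i), indices taken mod 3.
Σ = (3) + (12) + (6) = 21
Area = |Σ|/2 = 10.5.
Net area = 244 − 10.5 = 233.5.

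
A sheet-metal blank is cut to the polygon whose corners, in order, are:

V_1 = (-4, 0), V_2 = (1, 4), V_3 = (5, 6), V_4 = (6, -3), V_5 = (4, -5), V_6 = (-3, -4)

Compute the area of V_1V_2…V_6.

73

Apply the shoelace (surveyor's) formula: 2A = Σ (x_i·y_{i+1} − x_{i+1}·y_i), indices taken mod 6.
V_1→V_2: (-4)(4) − (1)(0) = -16
V_2→V_3: (1)(6) − (5)(4) = -14
V_3→V_4: (5)(-3) − (6)(6) = -51
V_4→V_5: (6)(-5) − (4)(-3) = -18
V_5→V_6: (4)(-4) − (-3)(-5) = -31
V_6→V_1: (-3)(0) − (-4)(-4) = -16
Σ = -146
Area = |Σ|/2 = 73.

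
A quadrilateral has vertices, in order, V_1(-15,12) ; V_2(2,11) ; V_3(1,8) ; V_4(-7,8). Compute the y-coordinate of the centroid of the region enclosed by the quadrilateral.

209/21

Apply the shoelace (surveyor's) formula. First the cross-terms c_i = x_i·y_{i+1} − x_{i+1}·y_i:
  -189, 5, 64, 36  ⇒  2A = -84, A = -42.
Then Σ (y_i + y_{i+1})·c_i = -2508, so ȳ = -2508 / (6·(-42)) = 209/21.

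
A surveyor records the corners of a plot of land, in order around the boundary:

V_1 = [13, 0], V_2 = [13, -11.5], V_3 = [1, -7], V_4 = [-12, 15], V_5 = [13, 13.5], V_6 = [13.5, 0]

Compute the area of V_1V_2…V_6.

Apply the shoelace (surveyor's) formula: 2A = Σ (x_i·y_{i+1} − x_{i+1}·y_i), indices taken mod 6.
Σ = (-149.5) + (-79.5) + (-69) + (-357) + (-182.25) + (0) = -837.25
Area = |Σ|/2 = 418.625.

418.625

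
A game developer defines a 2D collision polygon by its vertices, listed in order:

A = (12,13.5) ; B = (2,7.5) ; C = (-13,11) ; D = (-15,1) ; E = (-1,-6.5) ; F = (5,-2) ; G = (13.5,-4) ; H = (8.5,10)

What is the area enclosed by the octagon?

Σ = (63) + (119.5) + (152) + (98.5) + (34.5) + (7) + (169) + (-5.25) = 638.25
Area = |Σ|/2 = 319.125.

319.125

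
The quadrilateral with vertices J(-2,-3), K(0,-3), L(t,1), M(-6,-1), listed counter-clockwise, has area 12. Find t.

The doubled signed area Σ (x_i y_{i+1} − x_{i+1} y_i) is linear in t.
With t=0 it equals 28; the coefficient of t is 2 (from the two edges through L).
So 2·t + 28 = 2·12 = 24 ⇒ t = -2.

-2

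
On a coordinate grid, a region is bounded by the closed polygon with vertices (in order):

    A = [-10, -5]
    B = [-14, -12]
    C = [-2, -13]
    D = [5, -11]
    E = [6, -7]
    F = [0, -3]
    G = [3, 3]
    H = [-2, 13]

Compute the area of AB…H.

251

Apply the surveyor's formula: 2A = Σ (x_i·y_{i+1} − x_{i+1}·y_i), indices taken mod 8.
A→B: (-10)(-12) − (-14)(-5) = 50
B→C: (-14)(-13) − (-2)(-12) = 158
C→D: (-2)(-11) − (5)(-13) = 87
D→E: (5)(-7) − (6)(-11) = 31
E→F: (6)(-3) − (0)(-7) = -18
F→G: (0)(3) − (3)(-3) = 9
G→H: (3)(13) − (-2)(3) = 45
H→A: (-2)(-5) − (-10)(13) = 140
Σ = 502
Area = |Σ|/2 = 251.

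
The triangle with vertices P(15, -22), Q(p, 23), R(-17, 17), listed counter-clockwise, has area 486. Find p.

Write out the shoelace sum; only the two edges meeting at Q involve p:
2·Area = [(15·23 − p·(-22)) + (p·17 − (-17)·23)] + 119
       = 39·p + 855 = 972
⇒ p = 3.

3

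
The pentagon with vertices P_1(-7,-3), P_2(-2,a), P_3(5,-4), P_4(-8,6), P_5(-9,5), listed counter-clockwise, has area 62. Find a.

-4

The doubled signed area Σ (x_i y_{i+1} − x_{i+1} y_i) is linear in a.
With a=0 it equals 76; the coefficient of a is -12 (from the two edges through P_2).
So -12·a + 76 = 2·62 = 124 ⇒ a = -4.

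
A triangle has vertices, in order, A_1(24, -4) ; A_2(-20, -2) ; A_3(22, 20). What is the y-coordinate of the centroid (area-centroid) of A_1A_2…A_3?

14/3

Apply the shoelace (surveyor's) formula. First the cross-terms c_i = x_i·y_{i+1} − x_{i+1}·y_i:
  -128, -356, -568  ⇒  2A = -1052, A = -526.
Then Σ (y_i + y_{i+1})·c_i = -14728, so ȳ = -14728 / (6·(-526)) = 14/3.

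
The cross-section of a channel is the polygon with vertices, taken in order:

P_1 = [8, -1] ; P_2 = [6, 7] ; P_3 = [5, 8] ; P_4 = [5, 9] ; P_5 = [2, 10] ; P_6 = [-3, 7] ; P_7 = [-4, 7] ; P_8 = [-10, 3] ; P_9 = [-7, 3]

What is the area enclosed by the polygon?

Σ = (62) + (13) + (5) + (32) + (44) + (7) + (58) + (-9) + (-17) = 195
Area = |Σ|/2 = 97.5.

97.5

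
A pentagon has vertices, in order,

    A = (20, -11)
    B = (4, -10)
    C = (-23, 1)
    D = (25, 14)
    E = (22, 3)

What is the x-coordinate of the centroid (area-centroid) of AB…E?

Apply the shoelace (surveyor's) formula. First the cross-terms c_i = x_i·y_{i+1} − x_{i+1}·y_i:
  -156, -226, -347, -233, -302  ⇒  2A = -1264, A = -632.
Then Σ (x_i + x_{i+1})·c_i = -23779, so x̄ = -23779 / (6·(-632)) = 301/48.

301/48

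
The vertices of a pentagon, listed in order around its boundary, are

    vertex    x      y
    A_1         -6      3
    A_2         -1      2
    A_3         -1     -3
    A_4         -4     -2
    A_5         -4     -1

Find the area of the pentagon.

Apply the shoelace (surveyor's) formula: 2A = Σ (x_i·y_{i+1} − x_{i+1}·y_i), indices taken mod 5.
Σ = (-9) + (5) + (-10) + (-4) + (-18) = -36
Area = |Σ|/2 = 18.

18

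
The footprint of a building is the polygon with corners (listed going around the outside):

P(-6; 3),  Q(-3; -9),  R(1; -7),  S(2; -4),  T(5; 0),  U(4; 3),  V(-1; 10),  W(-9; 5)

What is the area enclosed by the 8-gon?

134.5

Apply Gauss's area formula: 2A = Σ (x_i·y_{i+1} − x_{i+1}·y_i), indices taken mod 8.
Σ = (63) + (30) + (10) + (20) + (15) + (43) + (85) + (3) = 269
Area = |Σ|/2 = 134.5.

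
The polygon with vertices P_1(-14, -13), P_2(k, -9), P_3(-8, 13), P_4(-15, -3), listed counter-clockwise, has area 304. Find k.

The doubled signed area Σ (x_i y_{i+1} − x_{i+1} y_i) is linear in k.
With k=0 it equals 426; the coefficient of k is 26 (from the two edges through P_2).
So 26·k + 426 = 2·304 = 608 ⇒ k = 7.

7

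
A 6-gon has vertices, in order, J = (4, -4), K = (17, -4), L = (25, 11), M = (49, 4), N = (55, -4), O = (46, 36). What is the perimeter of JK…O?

164

|JK| = √((13)² + (0)²) = √169 = 13
|KL| = √((8)² + (15)²) = √289 = 17
|LM| = √((24)² + (-7)²) = √625 = 25
|MN| = √((6)² + (-8)²) = √100 = 10
|NO| = √((-9)² + (40)²) = √1681 = 41
|OJ| = √((-42)² + (-40)²) = √3364 = 58
Perimeter = 13 + 17 + 25 + 10 + 41 + 58 = 164.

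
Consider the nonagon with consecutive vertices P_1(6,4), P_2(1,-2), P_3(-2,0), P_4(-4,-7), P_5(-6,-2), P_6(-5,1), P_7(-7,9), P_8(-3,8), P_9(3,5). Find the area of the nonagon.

Apply the shoelace (surveyor's) formula: 2A = Σ (x_i·y_{i+1} − x_{i+1}·y_i), indices taken mod 9.
Cross-terms: -16, -4, 14, -34, -16, -38, -29, -39, -18  ⇒  Σ = -180
Area = |Σ|/2 = 90.

90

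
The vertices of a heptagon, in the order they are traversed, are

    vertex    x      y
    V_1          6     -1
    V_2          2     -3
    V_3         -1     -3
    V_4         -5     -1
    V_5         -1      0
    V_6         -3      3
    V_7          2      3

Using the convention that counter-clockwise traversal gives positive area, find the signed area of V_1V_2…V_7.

Apply the shoelace (surveyor's) formula: 2A = Σ (x_i·y_{i+1} − x_{i+1}·y_i), indices taken mod 7.
Σ = (-16) + (-9) + (-14) + (-1) + (-3) + (-15) + (-20) = -78
Signed area = Σ/2 = -39 (negative ⇒ clockwise traversal).

-39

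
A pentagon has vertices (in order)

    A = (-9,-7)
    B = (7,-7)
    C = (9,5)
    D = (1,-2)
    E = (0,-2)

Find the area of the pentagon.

83.5

Apply the shoelace (surveyor's) formula: 2A = Σ (x_i·y_{i+1} − x_{i+1}·y_i), indices taken mod 5.
Cross-terms: 112, 98, -23, -2, -18  ⇒  Σ = 167
Area = |Σ|/2 = 83.5.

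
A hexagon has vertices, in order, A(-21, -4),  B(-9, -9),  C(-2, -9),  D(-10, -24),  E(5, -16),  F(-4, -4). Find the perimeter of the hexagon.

86

|AB| = √((12)² + (-5)²) = √169 = 13
|BC| = √((7)² + (0)²) = √49 = 7
|CD| = √((-8)² + (-15)²) = √289 = 17
|DE| = √((15)² + (8)²) = √289 = 17
|EF| = √((-9)² + (12)²) = √225 = 15
|FA| = √((-17)² + (0)²) = √289 = 17
Perimeter = 13 + 7 + 17 + 17 + 15 + 17 = 86.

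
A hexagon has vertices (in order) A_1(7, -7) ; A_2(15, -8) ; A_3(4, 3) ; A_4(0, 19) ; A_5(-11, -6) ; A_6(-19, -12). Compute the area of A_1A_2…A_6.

Σ = (49) + (77) + (76) + (209) + (18) + (217) = 646
Area = |Σ|/2 = 323.

323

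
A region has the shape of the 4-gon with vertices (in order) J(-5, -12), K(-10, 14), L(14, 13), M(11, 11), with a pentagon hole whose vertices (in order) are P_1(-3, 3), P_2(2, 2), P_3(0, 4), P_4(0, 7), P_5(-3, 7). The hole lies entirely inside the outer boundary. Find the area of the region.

Outer boundary:
Apply Gauss's area formula: 2A = Σ (x_i·y_{i+1} − x_{i+1}·y_i), indices taken mod 4.
Σ = (-190) + (-326) + (11) + (-77) = -582
Area = |Σ|/2 = 291.
Hole:
Σ = (-12) + (8) + (0) + (21) + (12) = 29
Area = |Σ|/2 = 14.5.
Net area = 291 − 14.5 = 276.5.

276.5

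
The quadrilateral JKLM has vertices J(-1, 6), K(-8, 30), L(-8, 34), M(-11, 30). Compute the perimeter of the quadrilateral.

|JK| = √((-7)² + (24)²) = √625 = 25
|KL| = √((0)² + (4)²) = √16 = 4
|LM| = √((-3)² + (-4)²) = √25 = 5
|MJ| = √((10)² + (-24)²) = √676 = 26
Perimeter = 25 + 4 + 5 + 26 = 60.

60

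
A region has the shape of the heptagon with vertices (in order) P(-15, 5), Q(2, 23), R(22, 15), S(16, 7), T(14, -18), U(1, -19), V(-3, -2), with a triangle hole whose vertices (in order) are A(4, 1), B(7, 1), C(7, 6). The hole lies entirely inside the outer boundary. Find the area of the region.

820

Outer boundary:
Σ = (-355) + (-476) + (-86) + (-386) + (-248) + (-59) + (-45) = -1655
Area = |Σ|/2 = 827.5.
Hole:
Apply the surveyor's formula: 2A = Σ (x_i·y_{i+1} − x_{i+1}·y_i), indices taken mod 3.
Σ = (-3) + (35) + (-17) = 15
Area = |Σ|/2 = 7.5.
Net area = 827.5 − 7.5 = 820.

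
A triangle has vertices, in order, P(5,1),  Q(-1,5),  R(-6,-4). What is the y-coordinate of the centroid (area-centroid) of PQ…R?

2/3

Apply Gauss's area formula. First the cross-terms c_i = x_i·y_{i+1} − x_{i+1}·y_i:
  26, 34, 14  ⇒  2A = 74, A = 37.
Then Σ (y_i + y_{i+1})·c_i = 148, so ȳ = 148 / (6·37) = 2/3.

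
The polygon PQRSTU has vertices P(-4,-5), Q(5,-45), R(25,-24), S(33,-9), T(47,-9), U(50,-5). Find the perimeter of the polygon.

160

|PQ| = √((9)² + (-40)²) = √1681 = 41
|QR| = √((20)² + (21)²) = √841 = 29
|RS| = √((8)² + (15)²) = √289 = 17
|ST| = √((14)² + (0)²) = √196 = 14
|TU| = √((3)² + (4)²) = √25 = 5
|UP| = √((-54)² + (0)²) = √2916 = 54
Perimeter = 41 + 29 + 17 + 14 + 5 + 54 = 160.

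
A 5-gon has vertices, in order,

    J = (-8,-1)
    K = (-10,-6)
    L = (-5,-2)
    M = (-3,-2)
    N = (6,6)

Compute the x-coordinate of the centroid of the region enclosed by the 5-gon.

Apply Gauss's area formula. First the cross-terms c_i = x_i·y_{i+1} − x_{i+1}·y_i:
  38, -10, 4, -6, 42  ⇒  2A = 68, A = 34.
Then Σ (x_i + x_{i+1})·c_i = -668, so x̄ = -668 / (6·34) = -167/51.

-167/51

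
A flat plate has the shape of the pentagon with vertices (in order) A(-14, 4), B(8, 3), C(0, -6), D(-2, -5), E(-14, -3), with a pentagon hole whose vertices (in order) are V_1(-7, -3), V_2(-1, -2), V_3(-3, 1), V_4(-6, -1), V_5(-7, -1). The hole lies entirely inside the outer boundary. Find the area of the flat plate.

Outer boundary:
Apply the shoelace (surveyor's) formula: 2A = Σ (x_i·y_{i+1} − x_{i+1}·y_i), indices taken mod 5.
Σ = (-74) + (-48) + (-12) + (-64) + (-98) = -296
Area = |Σ|/2 = 148.
Hole:
V_1→V_2: (-7)(-2) − (-1)(-3) = 11
V_2→V_3: (-1)(1) − (-3)(-2) = -7
V_3→V_4: (-3)(-1) − (-6)(1) = 9
V_4→V_5: (-6)(-1) − (-7)(-1) = -1
V_5→V_1: (-7)(-3) − (-7)(-1) = 14
Σ = 26
Area = |Σ|/2 = 13.
Net area = 148 − 13 = 135.

135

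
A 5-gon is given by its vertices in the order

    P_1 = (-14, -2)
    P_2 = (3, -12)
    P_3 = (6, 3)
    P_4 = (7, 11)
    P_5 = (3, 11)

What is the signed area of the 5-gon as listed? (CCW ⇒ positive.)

Apply the shoelace (surveyor's) formula: 2A = Σ (x_i·y_{i+1} − x_{i+1}·y_i), indices taken mod 5.
Cross-terms: 174, 81, 45, 44, 148  ⇒  Σ = 492
Signed area = Σ/2 = 246 (positive ⇒ counter-clockwise traversal).

246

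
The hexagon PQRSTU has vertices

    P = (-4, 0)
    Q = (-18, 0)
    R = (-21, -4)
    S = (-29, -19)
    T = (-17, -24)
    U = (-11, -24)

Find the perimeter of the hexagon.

80

|PQ| = √((-14)² + (0)²) = √196 = 14
|QR| = √((-3)² + (-4)²) = √25 = 5
|RS| = √((-8)² + (-15)²) = √289 = 17
|ST| = √((12)² + (-5)²) = √169 = 13
|TU| = √((6)² + (0)²) = √36 = 6
|UP| = √((7)² + (24)²) = √625 = 25
Perimeter = 14 + 5 + 17 + 13 + 6 + 25 = 80.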